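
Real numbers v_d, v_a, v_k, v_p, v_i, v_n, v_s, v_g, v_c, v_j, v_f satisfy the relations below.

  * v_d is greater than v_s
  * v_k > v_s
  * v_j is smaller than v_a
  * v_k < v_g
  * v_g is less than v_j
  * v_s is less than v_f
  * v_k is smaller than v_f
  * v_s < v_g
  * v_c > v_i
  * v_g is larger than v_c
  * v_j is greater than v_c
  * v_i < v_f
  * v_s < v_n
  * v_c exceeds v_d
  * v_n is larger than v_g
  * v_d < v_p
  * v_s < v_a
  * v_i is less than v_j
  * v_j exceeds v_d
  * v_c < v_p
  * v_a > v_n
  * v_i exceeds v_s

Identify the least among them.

Chaining upward from v_s: directly above it, v_k, v_i, v_d, v_g, v_n, v_a, v_f; then v_c, v_j, v_p.
That covers every other element, and nothing is given below v_s, so v_s is the least.

v_s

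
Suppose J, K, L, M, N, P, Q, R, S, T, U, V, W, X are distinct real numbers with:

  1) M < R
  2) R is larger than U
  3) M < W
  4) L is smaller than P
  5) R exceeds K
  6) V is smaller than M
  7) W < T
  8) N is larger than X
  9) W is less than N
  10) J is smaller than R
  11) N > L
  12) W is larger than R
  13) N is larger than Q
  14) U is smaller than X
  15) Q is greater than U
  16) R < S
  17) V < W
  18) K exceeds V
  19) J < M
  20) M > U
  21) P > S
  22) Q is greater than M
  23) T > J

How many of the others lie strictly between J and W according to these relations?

The relations place J below W. An element lies strictly between them when it is forced above J and also forced below W.
Above J: {M, R, S, Q, T, P, N}. Below W: {U, V, M, K, R}.
Intersection: {M, R} — 2.

2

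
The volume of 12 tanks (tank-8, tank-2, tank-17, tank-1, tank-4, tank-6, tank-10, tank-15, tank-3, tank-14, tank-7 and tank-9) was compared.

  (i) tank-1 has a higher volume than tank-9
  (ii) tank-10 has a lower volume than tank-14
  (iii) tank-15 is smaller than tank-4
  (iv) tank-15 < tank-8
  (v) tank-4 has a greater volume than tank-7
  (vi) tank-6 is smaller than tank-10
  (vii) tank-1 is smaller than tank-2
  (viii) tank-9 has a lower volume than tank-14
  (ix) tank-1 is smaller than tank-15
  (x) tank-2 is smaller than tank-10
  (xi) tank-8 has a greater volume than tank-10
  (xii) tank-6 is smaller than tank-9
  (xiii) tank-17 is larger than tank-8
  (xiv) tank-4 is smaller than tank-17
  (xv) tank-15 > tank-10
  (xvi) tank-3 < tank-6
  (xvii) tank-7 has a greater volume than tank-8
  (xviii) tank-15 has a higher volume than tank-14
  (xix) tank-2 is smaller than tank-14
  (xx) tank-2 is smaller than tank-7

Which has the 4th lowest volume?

Piecing the relations together gives one ordering: tank-3 < tank-6 < tank-9 < tank-1 < tank-2 < tank-10 < tank-14 < tank-15 < tank-8 < tank-7 < tank-4 < tank-17.
Counting 4 from the smallest end gives tank-1.

tank-1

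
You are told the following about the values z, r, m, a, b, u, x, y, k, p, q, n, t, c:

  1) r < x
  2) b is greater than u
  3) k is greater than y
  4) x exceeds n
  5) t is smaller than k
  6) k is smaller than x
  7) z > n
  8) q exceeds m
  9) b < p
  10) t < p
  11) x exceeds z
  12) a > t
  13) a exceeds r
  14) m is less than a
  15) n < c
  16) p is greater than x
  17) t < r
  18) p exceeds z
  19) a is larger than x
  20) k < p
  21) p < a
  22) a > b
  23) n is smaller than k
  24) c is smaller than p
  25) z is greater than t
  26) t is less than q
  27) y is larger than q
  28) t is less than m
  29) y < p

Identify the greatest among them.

a

t is not greatest since t < q; u is not greatest since u < b; n is not greatest since n < x; z is not greatest since z < p; m is not greatest since m < q; b is not greatest since b < a; r is not greatest since r < x; q is not greatest since q < y; y is not greatest since y < p; c is not greatest since c < p; k is not greatest since k < p; x is not greatest since x < a; p is not greatest since p < a.
Only a has nothing above it, so a is the greatest.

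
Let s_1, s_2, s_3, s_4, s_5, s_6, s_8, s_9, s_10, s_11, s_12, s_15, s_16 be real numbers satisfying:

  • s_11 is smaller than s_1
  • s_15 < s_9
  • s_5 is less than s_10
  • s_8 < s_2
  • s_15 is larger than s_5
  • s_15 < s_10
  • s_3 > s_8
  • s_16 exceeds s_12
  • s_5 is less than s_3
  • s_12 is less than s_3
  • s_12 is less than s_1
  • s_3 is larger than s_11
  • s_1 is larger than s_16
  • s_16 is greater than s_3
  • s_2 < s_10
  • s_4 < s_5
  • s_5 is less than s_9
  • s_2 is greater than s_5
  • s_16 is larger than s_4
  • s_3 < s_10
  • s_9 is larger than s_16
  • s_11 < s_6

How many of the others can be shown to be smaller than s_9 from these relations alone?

8

From s_9 the given relations immediately reach s_5, s_16, s_15.
From those, s_4, s_12, s_3 — 6 in total.
From those, s_11, s_8 — 8 in total.
No other element is forced below s_9 by the given relations, so the count is 8.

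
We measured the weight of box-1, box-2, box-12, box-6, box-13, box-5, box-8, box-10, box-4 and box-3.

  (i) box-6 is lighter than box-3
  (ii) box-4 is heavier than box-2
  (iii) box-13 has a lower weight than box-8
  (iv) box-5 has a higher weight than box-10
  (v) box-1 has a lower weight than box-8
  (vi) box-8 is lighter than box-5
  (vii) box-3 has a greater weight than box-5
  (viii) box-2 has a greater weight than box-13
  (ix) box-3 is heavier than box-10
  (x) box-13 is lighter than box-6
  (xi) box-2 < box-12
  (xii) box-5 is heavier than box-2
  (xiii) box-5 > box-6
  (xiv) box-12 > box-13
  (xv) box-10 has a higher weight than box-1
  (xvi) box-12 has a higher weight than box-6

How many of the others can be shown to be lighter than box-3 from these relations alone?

7

From box-3 the given relations immediately reach box-10, box-6, box-5.
From those, box-1, box-13, box-8, box-2 — 7 in total.
No other element is forced below box-3 by the given relations, so the count is 7.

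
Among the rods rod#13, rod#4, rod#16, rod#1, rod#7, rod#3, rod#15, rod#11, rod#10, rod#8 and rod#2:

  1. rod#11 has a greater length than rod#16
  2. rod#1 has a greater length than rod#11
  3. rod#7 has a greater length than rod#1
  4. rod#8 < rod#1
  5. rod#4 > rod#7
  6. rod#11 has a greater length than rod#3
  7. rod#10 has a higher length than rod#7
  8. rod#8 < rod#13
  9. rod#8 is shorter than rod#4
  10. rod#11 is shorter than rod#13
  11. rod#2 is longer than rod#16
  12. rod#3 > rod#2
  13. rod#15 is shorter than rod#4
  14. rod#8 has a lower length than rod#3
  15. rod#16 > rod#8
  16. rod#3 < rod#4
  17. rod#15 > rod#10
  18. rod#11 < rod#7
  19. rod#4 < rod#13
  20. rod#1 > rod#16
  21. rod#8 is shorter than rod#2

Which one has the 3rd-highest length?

Chaining the given pairs: rod#8 < rod#16 < rod#2 < rod#3 < rod#11 < rod#1 < rod#7 < rod#10 < rod#15 < rod#4 < rod#13.
Counting 3 from the largest end gives rod#15.

rod#15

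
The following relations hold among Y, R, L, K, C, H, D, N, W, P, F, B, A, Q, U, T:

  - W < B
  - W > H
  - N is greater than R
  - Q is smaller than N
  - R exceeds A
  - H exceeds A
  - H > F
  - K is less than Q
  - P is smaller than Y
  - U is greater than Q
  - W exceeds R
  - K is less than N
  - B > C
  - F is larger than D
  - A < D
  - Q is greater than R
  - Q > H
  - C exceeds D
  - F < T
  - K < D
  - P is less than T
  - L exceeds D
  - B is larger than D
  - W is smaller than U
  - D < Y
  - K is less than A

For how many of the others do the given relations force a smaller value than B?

8

From B the given relations immediately reach D, W, C.
From those, K, A, R, H — 7 in total.
From those, F — 8 in total.
No other element is forced below B by the given relations, so the count is 8.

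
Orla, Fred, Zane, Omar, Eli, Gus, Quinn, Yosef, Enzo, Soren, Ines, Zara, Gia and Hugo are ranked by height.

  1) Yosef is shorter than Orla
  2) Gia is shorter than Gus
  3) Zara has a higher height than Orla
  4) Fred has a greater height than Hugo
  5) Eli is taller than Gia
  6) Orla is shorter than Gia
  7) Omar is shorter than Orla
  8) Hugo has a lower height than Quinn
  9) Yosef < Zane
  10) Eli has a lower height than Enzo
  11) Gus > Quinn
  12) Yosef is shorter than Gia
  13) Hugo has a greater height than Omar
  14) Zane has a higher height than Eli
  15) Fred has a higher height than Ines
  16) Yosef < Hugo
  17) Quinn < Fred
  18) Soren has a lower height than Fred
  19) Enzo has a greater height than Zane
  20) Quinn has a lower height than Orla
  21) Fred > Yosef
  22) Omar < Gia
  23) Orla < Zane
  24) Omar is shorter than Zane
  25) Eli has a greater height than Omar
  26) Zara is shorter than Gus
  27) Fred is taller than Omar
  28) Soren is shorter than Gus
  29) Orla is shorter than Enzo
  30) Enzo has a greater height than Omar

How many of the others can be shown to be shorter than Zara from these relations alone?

5

Directly below Zara: Orla.
One step further: Yosef, Omar, Quinn (4 so far).
One step further: Hugo (5 so far).
Nothing else is reachable below Zara; 5 in all.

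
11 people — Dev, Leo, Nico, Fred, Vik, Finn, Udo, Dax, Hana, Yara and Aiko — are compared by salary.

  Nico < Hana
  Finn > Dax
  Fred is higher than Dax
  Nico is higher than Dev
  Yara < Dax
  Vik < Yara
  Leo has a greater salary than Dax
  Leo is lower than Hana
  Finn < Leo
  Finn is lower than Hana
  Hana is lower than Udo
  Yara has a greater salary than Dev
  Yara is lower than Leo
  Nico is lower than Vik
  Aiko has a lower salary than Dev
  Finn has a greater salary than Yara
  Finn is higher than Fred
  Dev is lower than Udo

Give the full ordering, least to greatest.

Aiko < Dev < Nico < Vik < Yara < Dax < Fred < Finn < Leo < Hana < Udo

The consecutive links are each given: Aiko < Dev; Dev < Nico; Nico < Vik; Vik < Yara; Yara < Dax; Dax < Fred; Fred < Finn; Finn < Leo; Leo < Hana; Hana < Udo.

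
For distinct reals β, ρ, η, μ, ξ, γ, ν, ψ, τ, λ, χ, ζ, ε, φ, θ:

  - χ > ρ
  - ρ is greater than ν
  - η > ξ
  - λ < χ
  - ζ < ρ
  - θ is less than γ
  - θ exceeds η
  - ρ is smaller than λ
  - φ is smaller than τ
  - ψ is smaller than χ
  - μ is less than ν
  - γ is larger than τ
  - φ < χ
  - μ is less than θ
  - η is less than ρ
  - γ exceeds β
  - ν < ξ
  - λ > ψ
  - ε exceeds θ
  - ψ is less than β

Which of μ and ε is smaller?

Chaining the given relations: μ < ν < ξ < η < θ < ε.
So μ < ε; μ is the smaller of the two.

μ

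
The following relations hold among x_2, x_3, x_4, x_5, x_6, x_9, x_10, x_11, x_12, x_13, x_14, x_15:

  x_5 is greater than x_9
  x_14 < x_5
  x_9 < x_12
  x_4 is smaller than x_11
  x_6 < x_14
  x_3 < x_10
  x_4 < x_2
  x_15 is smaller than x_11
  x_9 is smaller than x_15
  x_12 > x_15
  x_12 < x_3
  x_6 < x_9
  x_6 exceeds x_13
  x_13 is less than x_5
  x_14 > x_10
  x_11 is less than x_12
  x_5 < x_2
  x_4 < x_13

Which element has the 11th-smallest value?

x_5

The consecutive relations fix a unique order: x_4 < x_13 < x_6 < x_9 < x_15 < x_11 < x_12 < x_3 < x_10 < x_14 < x_5 < x_2.
Counting 11 from the smallest end gives x_5.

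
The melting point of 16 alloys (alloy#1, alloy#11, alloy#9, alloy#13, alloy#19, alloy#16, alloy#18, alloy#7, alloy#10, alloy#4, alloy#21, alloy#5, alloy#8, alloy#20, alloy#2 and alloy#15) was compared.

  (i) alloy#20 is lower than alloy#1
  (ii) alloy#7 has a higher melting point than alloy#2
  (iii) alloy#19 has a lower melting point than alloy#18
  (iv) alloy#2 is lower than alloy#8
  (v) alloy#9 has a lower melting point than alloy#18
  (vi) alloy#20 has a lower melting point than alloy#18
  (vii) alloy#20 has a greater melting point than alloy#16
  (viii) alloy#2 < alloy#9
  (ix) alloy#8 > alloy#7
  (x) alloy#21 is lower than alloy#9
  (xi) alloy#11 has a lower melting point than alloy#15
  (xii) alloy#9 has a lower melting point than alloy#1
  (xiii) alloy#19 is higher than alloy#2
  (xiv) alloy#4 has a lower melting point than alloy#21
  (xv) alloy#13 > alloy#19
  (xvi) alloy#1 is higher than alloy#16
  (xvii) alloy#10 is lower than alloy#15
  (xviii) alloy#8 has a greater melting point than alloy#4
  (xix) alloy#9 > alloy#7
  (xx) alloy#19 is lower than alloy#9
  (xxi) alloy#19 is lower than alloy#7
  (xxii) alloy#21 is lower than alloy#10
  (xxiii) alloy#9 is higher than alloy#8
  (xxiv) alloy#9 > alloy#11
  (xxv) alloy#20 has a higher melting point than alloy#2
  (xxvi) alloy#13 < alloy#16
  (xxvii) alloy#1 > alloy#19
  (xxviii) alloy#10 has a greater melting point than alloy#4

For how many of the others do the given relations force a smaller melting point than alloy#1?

11

The elements the relations force below alloy#1 are alloy#11, alloy#2, alloy#19, alloy#7, alloy#4, alloy#13, alloy#8, alloy#21, alloy#16, alloy#9, alloy#20 — no chain reaches any other.
That is 11.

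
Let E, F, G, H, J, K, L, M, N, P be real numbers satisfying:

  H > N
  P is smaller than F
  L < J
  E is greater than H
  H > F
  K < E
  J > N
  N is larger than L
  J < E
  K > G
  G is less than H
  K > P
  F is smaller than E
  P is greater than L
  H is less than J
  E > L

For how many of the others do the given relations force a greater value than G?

Directly above G: H, K.
One step further: J, E (4 so far).
Nothing else is reachable above G; 4 in all.

4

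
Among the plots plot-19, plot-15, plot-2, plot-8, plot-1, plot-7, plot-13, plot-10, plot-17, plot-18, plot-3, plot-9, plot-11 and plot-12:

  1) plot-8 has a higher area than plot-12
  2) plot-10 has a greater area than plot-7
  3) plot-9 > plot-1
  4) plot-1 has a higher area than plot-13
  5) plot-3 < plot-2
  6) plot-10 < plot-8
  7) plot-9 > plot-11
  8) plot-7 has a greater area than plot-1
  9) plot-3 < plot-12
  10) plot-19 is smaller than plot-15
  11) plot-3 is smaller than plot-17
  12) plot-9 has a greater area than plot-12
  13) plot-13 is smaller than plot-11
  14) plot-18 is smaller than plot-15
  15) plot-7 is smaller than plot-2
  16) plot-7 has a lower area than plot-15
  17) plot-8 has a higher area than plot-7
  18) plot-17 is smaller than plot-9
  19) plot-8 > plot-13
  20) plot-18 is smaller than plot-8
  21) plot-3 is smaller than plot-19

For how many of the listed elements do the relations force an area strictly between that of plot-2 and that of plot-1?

Chaining upward from plot-1 reaches: plot-7, plot-9, plot-10, plot-15, plot-8.
Chaining downward from plot-2 reaches: plot-3, plot-13, plot-7.
Strictly between plot-1 and plot-2 are those in both lists: plot-7 — 1 element.

1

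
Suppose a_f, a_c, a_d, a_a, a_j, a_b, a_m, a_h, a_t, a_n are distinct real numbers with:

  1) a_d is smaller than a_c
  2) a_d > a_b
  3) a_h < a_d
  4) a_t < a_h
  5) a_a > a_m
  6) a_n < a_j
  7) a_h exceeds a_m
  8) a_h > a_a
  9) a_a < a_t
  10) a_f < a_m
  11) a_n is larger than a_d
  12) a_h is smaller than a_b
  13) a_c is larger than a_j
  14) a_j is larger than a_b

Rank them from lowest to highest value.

a_f < a_m < a_a < a_t < a_h < a_b < a_d < a_n < a_j < a_c

Each adjacent pair is fixed by a given relation: a_f < a_m; a_m < a_a; a_a < a_t; a_t < a_h; a_h < a_b; a_b < a_d; a_d < a_n; a_n < a_j; a_j < a_c. Chaining them end to end gives the full order.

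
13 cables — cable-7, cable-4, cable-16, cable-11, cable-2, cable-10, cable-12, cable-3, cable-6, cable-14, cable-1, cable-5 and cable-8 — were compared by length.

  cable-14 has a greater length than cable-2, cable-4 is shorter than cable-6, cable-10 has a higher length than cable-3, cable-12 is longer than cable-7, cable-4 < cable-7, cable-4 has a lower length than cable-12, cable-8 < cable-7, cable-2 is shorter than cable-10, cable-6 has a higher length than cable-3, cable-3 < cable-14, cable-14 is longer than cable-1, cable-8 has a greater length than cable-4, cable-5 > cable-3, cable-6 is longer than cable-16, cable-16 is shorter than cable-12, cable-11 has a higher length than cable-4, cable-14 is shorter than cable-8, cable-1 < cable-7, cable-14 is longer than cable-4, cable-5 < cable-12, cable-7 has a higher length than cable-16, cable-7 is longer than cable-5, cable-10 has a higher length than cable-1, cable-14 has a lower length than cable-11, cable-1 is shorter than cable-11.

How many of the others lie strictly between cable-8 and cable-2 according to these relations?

The relations place cable-2 below cable-8. An element lies strictly between them when it is forced above cable-2 and also forced below cable-8.
Above cable-2: {cable-14, cable-7, cable-11, cable-10, cable-12}. Below cable-8: {cable-3, cable-1, cable-4, cable-14}.
Intersection: {cable-14} — 1.

1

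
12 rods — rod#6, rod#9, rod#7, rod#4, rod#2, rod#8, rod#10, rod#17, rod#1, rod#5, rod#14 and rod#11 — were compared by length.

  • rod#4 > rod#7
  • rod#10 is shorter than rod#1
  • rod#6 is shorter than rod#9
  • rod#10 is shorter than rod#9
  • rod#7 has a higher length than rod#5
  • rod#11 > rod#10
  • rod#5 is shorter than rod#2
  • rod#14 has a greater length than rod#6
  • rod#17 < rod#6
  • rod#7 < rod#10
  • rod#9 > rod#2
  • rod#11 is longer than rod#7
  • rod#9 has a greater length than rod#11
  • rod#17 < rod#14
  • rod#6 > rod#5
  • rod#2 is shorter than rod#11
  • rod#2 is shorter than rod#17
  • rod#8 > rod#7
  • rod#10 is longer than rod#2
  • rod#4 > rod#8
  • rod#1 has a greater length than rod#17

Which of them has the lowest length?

rod#7 is not least since rod#5 < rod#7; rod#2 is not least since rod#5 < rod#2; rod#17 is not least since rod#2 < rod#17; rod#8 is not least since rod#7 < rod#8; rod#10 is not least since rod#2 < rod#10; rod#6 is not least since rod#17 < rod#6; rod#11 is not least since rod#10 < rod#11; rod#1 is not least since rod#17 < rod#1; rod#9 is not least since rod#10 < rod#9; rod#14 is not least since rod#17 < rod#14; rod#4 is not least since rod#8 < rod#4.
Only rod#5 has nothing below it, so rod#5 is the lowest length.

rod#5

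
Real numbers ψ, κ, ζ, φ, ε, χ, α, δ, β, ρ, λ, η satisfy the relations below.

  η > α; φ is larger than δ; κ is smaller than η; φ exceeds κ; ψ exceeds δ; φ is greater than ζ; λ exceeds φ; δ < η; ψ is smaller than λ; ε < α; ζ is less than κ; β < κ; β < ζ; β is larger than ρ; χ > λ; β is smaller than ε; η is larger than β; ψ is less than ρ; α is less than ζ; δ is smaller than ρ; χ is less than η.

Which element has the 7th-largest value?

Piecing the relations together gives one ordering: δ < ψ < ρ < β < ε < α < ζ < κ < φ < λ < χ < η.
Counting 7 from the largest end gives α.

α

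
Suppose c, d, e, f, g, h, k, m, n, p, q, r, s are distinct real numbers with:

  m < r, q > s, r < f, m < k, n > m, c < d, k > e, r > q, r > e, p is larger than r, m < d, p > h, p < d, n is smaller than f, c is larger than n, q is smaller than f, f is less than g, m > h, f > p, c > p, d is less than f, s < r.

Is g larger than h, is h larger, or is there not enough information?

g

Following the relations from h: h < m < r < p < c < d < f < g.
So g is larger.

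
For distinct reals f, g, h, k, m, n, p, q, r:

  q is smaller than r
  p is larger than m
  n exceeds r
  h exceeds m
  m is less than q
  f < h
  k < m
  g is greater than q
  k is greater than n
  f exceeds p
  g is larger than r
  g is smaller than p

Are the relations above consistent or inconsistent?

Chaining the given relations yields n < k < m < q < r, so n < r. But one relation states r < n. These cannot both hold.

inconsistent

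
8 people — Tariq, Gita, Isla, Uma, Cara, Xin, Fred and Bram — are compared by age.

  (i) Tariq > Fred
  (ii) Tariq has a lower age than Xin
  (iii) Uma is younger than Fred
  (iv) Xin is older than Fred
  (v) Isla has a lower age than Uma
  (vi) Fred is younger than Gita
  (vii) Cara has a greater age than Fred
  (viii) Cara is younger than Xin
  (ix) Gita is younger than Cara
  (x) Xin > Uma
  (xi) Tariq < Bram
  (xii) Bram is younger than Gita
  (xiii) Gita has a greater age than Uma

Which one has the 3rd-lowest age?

Chaining the given pairs: Isla < Uma < Fred < Tariq < Bram < Gita < Cara < Xin.
The 3rd smallest is Fred.

Fred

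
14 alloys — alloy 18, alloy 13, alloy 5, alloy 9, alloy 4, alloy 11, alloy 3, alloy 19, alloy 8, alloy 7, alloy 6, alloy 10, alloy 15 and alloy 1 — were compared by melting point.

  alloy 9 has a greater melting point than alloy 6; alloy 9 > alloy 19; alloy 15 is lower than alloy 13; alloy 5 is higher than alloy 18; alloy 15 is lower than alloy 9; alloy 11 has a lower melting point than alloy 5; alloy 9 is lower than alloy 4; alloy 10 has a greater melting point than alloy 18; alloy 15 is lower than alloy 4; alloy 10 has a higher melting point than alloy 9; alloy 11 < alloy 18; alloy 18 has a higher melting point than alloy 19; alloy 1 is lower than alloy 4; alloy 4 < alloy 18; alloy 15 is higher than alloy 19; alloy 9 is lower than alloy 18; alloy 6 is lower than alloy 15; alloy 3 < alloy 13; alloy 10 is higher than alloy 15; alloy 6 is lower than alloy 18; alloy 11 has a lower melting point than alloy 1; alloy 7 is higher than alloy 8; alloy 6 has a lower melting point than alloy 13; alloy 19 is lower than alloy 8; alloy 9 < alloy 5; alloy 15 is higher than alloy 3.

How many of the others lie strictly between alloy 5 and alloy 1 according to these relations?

Chaining upward from alloy 1 reaches: alloy 4, alloy 18, alloy 10.
Chaining downward from alloy 5 reaches: alloy 19, alloy 3, alloy 6, alloy 11, alloy 15, alloy 9, alloy 4, alloy 18.
Strictly between alloy 1 and alloy 5 are those in both lists: alloy 4, alloy 18 — 2 elements.

2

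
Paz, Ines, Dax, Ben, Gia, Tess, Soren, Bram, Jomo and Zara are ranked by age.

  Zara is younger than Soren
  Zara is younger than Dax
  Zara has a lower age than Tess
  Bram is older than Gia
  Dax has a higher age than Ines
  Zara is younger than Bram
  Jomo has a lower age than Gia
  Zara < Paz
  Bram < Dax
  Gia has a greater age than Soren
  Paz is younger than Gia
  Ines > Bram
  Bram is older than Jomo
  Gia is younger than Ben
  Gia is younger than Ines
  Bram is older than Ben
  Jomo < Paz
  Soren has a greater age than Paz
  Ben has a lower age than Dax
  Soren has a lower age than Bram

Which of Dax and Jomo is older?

Jomo < Paz < Soren < Gia < Bram < Ines < Dax, by transitivity through Paz, Soren, Gia, Bram, Ines.
So Jomo < Dax; Dax is the older of the two.

Dax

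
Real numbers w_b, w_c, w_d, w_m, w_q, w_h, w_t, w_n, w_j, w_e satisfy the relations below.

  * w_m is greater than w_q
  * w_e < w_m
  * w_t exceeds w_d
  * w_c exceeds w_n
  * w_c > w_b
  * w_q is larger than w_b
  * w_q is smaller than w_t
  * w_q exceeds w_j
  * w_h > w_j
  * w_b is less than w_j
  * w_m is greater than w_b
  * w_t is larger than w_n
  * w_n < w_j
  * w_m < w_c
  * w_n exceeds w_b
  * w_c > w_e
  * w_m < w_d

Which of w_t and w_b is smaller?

w_b

w_b < w_n < w_j < w_q < w_m < w_d < w_t, by transitivity through w_n, w_j, w_q, w_m, w_d.
So w_b < w_t; w_b is the smaller of the two.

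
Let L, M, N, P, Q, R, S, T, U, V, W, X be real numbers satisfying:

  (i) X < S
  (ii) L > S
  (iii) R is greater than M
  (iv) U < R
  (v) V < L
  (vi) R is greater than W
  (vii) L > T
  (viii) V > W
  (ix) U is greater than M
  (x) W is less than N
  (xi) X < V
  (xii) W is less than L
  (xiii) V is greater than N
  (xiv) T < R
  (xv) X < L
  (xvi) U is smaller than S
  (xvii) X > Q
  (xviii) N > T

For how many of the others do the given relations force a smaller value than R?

Directly below R: T, W, M, U.
No other element is forced below R by the given relations, so the count is 4.

4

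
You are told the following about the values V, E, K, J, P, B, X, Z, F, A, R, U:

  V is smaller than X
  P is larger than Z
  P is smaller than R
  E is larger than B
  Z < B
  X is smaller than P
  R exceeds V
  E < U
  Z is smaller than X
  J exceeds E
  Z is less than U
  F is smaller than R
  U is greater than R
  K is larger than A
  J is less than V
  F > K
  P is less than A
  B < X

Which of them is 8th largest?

V

Piecing the relations together gives one ordering: Z < B < E < J < V < X < P < A < K < F < R < U.
The 8th largest is V.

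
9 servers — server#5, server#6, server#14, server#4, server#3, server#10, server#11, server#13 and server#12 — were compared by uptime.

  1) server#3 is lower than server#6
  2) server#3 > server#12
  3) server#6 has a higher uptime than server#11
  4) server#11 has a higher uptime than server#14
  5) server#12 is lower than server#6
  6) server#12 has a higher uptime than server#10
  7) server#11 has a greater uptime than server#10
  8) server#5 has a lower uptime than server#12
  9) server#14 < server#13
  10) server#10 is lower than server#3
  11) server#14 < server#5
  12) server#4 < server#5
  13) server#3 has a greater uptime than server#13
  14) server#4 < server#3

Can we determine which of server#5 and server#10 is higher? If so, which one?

Following every chain through server#10: above server#10 we get server#11, server#12, server#3, server#6.
server#5 is not reached, and no chain runs the other way from server#5 to server#10.
So the given relations leave the order of server#10 and server#5 undetermined.

undetermined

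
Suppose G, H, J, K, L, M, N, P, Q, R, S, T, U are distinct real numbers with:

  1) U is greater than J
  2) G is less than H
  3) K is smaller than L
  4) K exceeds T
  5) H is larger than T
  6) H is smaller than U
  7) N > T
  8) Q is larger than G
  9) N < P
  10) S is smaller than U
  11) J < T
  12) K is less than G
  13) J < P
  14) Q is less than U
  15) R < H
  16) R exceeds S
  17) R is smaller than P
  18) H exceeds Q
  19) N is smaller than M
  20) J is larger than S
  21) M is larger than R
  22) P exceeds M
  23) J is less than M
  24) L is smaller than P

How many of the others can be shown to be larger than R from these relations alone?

Directly above R: M, P, H.
One step further: U (4 so far).
Nothing else is reachable above R; 4 in all.

4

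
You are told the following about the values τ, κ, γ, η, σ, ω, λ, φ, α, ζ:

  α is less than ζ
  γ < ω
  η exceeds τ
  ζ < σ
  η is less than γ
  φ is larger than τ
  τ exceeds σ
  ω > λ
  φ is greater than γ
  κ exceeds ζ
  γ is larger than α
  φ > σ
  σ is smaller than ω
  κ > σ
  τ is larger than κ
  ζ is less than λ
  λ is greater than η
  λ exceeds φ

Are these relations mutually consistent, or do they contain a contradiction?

consistent

The single ordering α < ζ < σ < κ < τ < η < γ < φ < λ < ω satisfies every listed relation, so no contradiction arises.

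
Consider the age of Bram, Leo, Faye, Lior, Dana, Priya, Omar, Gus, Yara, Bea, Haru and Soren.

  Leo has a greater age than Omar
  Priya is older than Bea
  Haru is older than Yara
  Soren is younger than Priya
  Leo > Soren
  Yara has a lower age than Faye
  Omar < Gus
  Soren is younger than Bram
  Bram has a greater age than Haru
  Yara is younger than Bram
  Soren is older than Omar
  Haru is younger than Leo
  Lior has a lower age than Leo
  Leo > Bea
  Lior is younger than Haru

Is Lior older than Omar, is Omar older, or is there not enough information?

Following every chain through Lior: above Lior we get Haru, Bram, Leo.
Omar is not reached, and no chain runs the other way from Omar to Lior.
So the given relations leave the order of Lior and Omar undetermined.

undetermined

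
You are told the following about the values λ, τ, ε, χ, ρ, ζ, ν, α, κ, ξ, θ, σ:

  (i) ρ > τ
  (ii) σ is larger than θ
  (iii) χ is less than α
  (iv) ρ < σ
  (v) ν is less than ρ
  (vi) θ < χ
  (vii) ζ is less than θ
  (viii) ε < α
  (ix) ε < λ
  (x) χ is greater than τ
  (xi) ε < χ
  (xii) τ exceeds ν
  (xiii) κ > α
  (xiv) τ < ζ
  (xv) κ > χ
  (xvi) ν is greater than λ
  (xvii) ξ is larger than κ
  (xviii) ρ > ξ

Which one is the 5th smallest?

ζ

Chaining the given pairs: ε < λ < ν < τ < ζ < θ < χ < α < κ < ξ < ρ < σ.
Counting 5 from the smallest end gives ζ.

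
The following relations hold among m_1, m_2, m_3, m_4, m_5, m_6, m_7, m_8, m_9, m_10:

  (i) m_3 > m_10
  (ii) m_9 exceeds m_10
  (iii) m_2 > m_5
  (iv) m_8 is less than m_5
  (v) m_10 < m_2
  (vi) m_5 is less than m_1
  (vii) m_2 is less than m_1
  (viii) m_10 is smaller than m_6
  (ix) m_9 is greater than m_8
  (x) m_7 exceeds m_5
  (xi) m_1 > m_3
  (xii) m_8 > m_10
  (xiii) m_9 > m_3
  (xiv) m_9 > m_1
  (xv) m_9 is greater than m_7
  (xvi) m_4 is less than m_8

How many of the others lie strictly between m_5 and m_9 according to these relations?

The relations place m_5 below m_9. An element lies strictly between them when it is forced above m_5 and also forced below m_9.
Above m_5: {m_2, m_7, m_1}. Below m_9: {m_4, m_10, m_3, m_8, m_2, m_7, m_1}.
Intersection: {m_2, m_7, m_1} — 3.

3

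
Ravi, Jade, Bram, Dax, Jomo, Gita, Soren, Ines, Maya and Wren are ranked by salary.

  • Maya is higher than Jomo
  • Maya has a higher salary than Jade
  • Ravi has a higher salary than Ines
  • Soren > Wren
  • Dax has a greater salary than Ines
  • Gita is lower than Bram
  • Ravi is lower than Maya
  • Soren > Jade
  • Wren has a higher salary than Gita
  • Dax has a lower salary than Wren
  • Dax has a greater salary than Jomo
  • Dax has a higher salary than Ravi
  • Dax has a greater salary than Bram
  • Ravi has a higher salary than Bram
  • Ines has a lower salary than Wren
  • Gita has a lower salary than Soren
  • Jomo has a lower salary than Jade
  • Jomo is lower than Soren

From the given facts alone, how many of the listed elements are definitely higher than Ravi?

Directly above Ravi: Dax, Maya.
One step further: Wren (3 so far).
One step further: Soren (4 so far).
Nothing else is reachable above Ravi; 4 in all.

4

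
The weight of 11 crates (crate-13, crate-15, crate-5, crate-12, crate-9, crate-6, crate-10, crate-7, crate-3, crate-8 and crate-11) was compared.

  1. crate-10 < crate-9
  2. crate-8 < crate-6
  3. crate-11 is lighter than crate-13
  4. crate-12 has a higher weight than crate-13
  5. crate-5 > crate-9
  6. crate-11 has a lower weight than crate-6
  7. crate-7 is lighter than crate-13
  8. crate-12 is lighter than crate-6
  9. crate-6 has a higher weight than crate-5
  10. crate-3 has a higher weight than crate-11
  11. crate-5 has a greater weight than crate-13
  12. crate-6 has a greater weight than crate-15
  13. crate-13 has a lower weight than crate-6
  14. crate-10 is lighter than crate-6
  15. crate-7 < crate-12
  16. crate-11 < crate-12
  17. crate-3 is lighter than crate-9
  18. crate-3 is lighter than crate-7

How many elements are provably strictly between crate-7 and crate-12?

Chaining upward from crate-7 reaches: crate-13, crate-5, crate-6.
Chaining downward from crate-12 reaches: crate-11, crate-3, crate-13.
Strictly between crate-7 and crate-12 are those in both lists: crate-13 — 1 element.

1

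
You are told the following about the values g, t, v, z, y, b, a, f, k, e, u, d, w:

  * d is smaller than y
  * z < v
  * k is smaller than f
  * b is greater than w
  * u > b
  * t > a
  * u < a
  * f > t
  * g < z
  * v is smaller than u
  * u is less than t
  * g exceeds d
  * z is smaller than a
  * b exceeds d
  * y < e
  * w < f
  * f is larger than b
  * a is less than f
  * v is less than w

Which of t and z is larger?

t

Link the given pairs in sequence: z < v; v < w; w < b; b < u; u < a; a < t.
Chaining these gives z < v < w < b < u < a < t.
So z < t; t is the larger of the two.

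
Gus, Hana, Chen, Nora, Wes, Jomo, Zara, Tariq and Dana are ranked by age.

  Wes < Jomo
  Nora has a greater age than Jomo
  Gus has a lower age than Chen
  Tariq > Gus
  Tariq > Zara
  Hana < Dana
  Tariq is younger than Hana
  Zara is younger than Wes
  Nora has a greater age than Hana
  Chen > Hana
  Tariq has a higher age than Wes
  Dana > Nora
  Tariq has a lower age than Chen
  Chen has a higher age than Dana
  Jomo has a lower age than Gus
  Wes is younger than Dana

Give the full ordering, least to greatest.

Zara < Wes < Jomo < Gus < Tariq < Hana < Nora < Dana < Chen

Each adjacent pair is fixed by a given relation: Zara < Wes; Wes < Jomo; Jomo < Gus; Gus < Tariq; Tariq < Hana; Hana < Nora; Nora < Dana; Dana < Chen. Chaining them end to end gives the full order.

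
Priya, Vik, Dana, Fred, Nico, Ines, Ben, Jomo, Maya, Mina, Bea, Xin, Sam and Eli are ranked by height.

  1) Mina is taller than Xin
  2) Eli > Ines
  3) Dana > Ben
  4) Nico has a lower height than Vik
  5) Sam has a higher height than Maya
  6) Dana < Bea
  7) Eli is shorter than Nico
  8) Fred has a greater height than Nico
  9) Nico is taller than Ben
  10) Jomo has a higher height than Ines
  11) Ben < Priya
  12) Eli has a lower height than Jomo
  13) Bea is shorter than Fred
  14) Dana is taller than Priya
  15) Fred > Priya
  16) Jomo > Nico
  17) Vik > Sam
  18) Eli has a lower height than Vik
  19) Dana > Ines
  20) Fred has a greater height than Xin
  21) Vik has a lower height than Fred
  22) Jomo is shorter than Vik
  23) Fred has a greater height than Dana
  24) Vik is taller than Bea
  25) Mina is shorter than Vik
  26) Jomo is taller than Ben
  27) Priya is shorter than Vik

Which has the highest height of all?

Chaining downward from Fred: directly below it, Priya, Dana, Bea, Nico, Xin, Vik; then Ines, Ben, Sam, Eli, Mina, Jomo; then Maya.
That covers every other element, and nothing is given above Fred, so Fred is the highest height.

Fred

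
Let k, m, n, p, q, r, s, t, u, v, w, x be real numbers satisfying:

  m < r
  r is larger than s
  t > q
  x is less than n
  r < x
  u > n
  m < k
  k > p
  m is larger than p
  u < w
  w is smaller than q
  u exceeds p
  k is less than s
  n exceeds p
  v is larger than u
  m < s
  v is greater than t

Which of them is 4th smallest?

s

Piecing the relations together gives one ordering: p < m < k < s < r < x < n < u < w < q < t < v.
The 4th smallest is s.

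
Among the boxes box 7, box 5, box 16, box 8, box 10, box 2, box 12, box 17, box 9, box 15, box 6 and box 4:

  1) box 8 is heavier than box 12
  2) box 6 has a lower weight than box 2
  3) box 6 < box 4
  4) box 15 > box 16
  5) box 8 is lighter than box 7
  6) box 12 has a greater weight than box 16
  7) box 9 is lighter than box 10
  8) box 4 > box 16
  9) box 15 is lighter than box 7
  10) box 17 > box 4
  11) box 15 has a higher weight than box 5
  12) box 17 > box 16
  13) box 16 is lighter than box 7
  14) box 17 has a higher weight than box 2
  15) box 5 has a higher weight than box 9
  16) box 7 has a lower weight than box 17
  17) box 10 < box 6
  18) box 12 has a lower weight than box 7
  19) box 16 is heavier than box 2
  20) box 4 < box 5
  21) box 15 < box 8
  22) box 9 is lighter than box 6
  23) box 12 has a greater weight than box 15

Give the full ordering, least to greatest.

box 9 < box 10 < box 6 < box 2 < box 16 < box 4 < box 5 < box 15 < box 12 < box 8 < box 7 < box 17

Each adjacent pair is fixed by a given relation: box 9 < box 10; box 10 < box 6; box 6 < box 2; box 2 < box 16; box 16 < box 4; box 4 < box 5; box 5 < box 15; box 15 < box 12; box 12 < box 8; box 8 < box 7; box 7 < box 17. Chaining them end to end gives the full order.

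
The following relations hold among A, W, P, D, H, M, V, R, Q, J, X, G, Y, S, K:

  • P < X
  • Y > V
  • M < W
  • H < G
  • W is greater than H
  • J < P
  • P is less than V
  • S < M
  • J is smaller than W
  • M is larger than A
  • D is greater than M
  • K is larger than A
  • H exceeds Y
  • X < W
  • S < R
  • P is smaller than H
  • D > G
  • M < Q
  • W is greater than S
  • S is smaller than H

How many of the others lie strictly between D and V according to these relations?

3

The relations place V below D. An element lies strictly between them when it is forced above V and also forced below D.
Above V: {Y, H, G, W}. Below D: {J, S, A, P, Y, H, G, M}.
Intersection: {Y, H, G} — 3.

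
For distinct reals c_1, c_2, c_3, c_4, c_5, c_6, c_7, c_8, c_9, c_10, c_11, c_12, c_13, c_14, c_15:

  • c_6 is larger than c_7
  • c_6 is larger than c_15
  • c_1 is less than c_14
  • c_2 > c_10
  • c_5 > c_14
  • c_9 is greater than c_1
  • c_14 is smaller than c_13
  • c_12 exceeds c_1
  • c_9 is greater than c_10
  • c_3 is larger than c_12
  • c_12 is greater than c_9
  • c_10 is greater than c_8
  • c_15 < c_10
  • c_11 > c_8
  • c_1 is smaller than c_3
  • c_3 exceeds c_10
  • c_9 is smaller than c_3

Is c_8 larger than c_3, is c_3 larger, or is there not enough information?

c_3

c_8 < c_10 and c_10 < c_9 give c_8 < c_9.
With c_9 < c_12: c_8 < c_10 < c_9 < c_12.
Then c_12 < c_3 extends the chain to c_3.
So c_3 is larger.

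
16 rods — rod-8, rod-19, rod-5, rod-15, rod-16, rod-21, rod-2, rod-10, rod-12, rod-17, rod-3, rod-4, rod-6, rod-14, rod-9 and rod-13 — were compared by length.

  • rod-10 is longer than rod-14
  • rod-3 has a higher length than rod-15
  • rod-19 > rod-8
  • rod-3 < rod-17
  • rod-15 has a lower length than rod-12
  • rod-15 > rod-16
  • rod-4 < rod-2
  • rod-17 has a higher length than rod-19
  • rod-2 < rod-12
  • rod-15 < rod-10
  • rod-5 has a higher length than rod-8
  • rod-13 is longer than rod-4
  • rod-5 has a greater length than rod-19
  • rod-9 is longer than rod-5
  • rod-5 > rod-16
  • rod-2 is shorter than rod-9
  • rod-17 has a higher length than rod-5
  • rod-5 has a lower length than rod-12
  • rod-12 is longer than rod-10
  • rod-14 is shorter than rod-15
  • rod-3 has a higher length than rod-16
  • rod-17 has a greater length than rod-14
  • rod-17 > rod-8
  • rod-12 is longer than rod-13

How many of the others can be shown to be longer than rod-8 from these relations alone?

The elements the relations force above rod-8 are rod-19, rod-5, rod-9, rod-17, rod-12 — no chain reaches any other.
That is 5.

5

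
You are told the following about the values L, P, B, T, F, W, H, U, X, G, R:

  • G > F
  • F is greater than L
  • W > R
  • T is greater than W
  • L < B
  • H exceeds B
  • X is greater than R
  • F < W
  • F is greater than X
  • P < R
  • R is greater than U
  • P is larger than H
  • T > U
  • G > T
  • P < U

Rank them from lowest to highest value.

The consecutive links are each given: L < B; B < H; H < P; P < U; U < R; R < X; X < F; F < W; W < T; T < G.

L < B < H < P < U < R < X < F < W < T < G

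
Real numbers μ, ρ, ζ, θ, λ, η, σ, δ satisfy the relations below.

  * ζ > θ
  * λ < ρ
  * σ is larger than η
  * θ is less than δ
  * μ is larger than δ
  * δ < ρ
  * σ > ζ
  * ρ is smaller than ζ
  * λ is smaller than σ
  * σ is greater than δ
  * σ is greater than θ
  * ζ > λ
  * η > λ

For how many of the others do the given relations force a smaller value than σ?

6

From σ the given relations immediately reach λ, θ, δ, η, ζ.
From those, ρ — 6 in total.
No other element is forced below σ by the given relations, so the count is 6.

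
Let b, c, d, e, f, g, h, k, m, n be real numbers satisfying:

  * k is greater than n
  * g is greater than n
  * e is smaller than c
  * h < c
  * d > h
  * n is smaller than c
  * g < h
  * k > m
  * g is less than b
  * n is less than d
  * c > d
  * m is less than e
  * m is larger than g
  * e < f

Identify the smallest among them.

g is not least since n < g; m is not least since g < m; k is not least since n < k; e is not least since m < e; b is not least since g < b; h is not least since g < h; f is not least since e < f; d is not least since h < d; c is not least since e < c.
Only n has nothing below it, so n is the smallest.

n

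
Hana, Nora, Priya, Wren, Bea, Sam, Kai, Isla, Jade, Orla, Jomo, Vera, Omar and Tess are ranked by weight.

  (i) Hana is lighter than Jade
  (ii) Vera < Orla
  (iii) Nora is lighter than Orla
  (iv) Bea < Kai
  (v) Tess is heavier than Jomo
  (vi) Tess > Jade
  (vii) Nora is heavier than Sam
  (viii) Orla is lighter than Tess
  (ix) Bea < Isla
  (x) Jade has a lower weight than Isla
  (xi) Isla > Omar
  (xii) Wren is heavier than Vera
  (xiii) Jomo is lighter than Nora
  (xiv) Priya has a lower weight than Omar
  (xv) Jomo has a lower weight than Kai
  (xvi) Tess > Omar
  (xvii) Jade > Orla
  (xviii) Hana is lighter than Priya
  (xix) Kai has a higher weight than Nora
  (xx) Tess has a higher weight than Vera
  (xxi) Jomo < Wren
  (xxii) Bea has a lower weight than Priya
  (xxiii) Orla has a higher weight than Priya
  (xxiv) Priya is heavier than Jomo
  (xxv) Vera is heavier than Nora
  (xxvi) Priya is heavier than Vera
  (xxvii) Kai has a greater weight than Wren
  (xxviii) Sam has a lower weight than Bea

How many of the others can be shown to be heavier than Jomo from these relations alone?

10

Directly above Jomo: Nora, Wren, Priya, Kai, Tess.
One step further: Vera, Orla, Omar (8 so far).
One step further: Jade, Isla (10 so far).
Nothing else is reachable above Jomo; 10 in all.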